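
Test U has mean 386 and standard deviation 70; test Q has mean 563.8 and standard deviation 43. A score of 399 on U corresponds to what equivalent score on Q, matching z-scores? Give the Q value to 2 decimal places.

Q = 571.79

z = (399 − 386)/70 ≈ 0.1857.
Q = 563.8 + z·43 = 563.8 + (399 − 386)·43/70 ≈ 571.79.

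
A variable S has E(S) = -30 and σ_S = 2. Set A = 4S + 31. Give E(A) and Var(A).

A = 4S + 31 is linear with a = 4, b = 31.
E(A) = a·E(S) + b = 4·(-30) + 31 = -89.
Var(S) = 2² = 4.
Var(A) = a²·Var(S) = 4²·4 = 64 (the additive constant 31 does not affect variance).

E(A) = -89, Var(A) = 64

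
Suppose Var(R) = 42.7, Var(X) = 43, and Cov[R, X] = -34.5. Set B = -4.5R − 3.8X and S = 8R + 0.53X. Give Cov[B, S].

By bilinearity, Cov[B, S] = ac·Var(R) + bd·Var(X) + (ad+bc)·Cov[R, X], with a=-4.5, b=-3.8, c=8, d=0.53.
ac·Var(R) = (-4.5)·8·42.7 = -1537.2
bd·Var(X) = (-3.8)·0.53·43 = -86.602
(ad+bc)·Cov[R, X] = (-32.785)·(-34.5) = 1131.0825
Cov[B, S] = -1537.2 + (-86.602) + 1131.0825 = -492.7195.

Cov[B, S] = -492.7195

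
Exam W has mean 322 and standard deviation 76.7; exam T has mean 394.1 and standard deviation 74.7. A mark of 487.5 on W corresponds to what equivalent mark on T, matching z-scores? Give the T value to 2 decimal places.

z = (487.5 − 322)/76.7 ≈ 2.1578.
T = 394.1 + z·74.7 = 394.1 + (487.5 − 322)·74.7/76.7 ≈ 555.28.

T = 555.28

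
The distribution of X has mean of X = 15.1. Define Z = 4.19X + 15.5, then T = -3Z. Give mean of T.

mean of Z = 4.19·15.1 + 15.5 = 78.769.
mean of T = (-3)·78.769 = -236.307.

mean of T = -236.307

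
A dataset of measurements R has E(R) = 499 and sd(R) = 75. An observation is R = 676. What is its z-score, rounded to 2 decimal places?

z = (R − E(R)) / sd(R) = (676 − 499) / 75 = 2.36.

z = 2.36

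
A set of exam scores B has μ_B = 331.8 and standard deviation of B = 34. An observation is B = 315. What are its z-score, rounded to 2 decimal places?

z = (B − μ_B) / standard deviation of B = (315 − 331.8) / 34 ≈ -0.49.

z = -0.49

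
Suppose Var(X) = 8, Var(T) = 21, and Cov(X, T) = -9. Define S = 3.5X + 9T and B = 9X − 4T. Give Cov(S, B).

By bilinearity, Cov(S, B) = ac·Var(X) + bd·Var(T) + (ad+bc)·Cov(X, T), with a=3.5, b=9, c=9, d=-4.
ac·Var(X) = 3.5·9·8 = 252
bd·Var(T) = 9·(-4)·21 = -756
(ad+bc)·Cov(X, T) = (67)·(-9) = -603
Cov(S, B) = 252 + (-756) + (-603) = -1107.

Cov(S, B) = -1107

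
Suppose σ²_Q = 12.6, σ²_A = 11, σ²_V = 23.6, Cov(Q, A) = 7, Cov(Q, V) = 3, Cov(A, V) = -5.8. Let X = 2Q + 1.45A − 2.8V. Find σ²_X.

σ²_X = a²·σ²_Q + b²·σ²_A + c²·σ²_V + 2ab·Cov(Q, A) + 2ac·Cov(Q, V) + 2bc·Cov(A, V), with a = 2, b = 1.45, c = -2.8.
= 50.4 + 23.1275 + 185.024 + 40.6 + (-33.6) + 47.096
= 312.6475.

σ²_X = 312.6475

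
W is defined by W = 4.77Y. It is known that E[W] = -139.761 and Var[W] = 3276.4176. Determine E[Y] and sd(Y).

From W = 4.77Y: E[W] = a·E[Y] + b, so E[Y] = (E[W] − b)/a = (-139.761 − 0)/4.77 = -29.3.
sd(W) = √3276.4176 = 57.24.
sd(W) = |a|·sd(Y), so sd(Y) = 57.24/|4.77| = 12.

E[Y] = -29.3, sd(Y) = 12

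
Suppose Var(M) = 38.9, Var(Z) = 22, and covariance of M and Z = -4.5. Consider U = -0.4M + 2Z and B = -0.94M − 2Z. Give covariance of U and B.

covariance of U and B = -68.5136

By bilinearity, covariance of U and B = ac·Var(M) + bd·Var(Z) + (ad+bc)·covariance of M and Z, with a=-0.4, b=2, c=-0.94, d=-2.
ac·Var(M) = (-0.4)·(-0.94)·38.9 = 14.6264
bd·Var(Z) = 2·(-2)·22 = -88
(ad+bc)·covariance of M and Z = (-1.08)·(-4.5) = 4.86
covariance of U and B = 14.6264 + (-88) + 4.86 = -68.5136.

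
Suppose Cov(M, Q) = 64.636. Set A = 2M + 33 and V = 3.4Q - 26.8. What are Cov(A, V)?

Cov(A, V) = a·c·Cov(M, Q) = 2·3.4·64.636 = 439.5248. Additive constants drop out.

Cov(A, V) = 439.5248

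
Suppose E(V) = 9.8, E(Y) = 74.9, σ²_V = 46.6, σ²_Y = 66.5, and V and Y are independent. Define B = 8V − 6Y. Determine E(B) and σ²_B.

E(B) = -371, σ²_B = 5376.4

E(B) = 8·E(V) + (-6)·E(Y) = 8·9.8 + (-6)·74.9 = -371.
σ²_B = a²·σ²_V + b²·σ²_Y + 2ab·Cov[V, Y] with a = 8, b = -6.
Independence gives Cov[V, Y] = 0.
= 8²·46.6 + (-6)²·66.5 + 2·8·(-6)·0
= 2982.4 + 2394 + 0 = 5376.4.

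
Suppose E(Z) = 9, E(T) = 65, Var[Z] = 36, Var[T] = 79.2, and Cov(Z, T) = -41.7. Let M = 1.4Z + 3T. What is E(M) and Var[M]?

E(M) = 1.4·E(Z) + 3·E(T) = 1.4·9 + 3·65 = 207.6.
Var[M] = a²·Var[Z] + b²·Var[T] + 2ab·Cov(Z, T) with a = 1.4, b = 3.
= 1.4²·36 + 3²·79.2 + 2·1.4·3·(-41.7)
= 70.56 + 712.8 + (-350.28) = 433.08.

E(M) = 207.6, Var[M] = 433.08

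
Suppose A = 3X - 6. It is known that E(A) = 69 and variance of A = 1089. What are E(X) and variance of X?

From A = 3X - 6: E(A) = a·E(X) + b, so E(X) = (E(A) − b)/a = (69 − (-6))/3 = 25.
variance of A = a²·variance of X, so variance of X = 1089/3² = 121.

E(X) = 25, variance of X = 121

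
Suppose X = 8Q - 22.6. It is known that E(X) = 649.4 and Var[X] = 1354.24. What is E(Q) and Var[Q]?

From X = 8Q - 22.6: E(X) = a·E(Q) + b, so E(Q) = (E(X) − b)/a = (649.4 − (-22.6))/8 = 84.
Var[X] = a²·Var[Q], so Var[Q] = 1354.24/8² = 21.16.

E(Q) = 84, Var[Q] = 21.16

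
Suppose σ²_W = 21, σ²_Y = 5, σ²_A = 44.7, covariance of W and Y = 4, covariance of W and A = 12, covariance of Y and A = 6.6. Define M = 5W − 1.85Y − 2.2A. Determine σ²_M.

σ²_M = a²·σ²_W + b²·σ²_Y + c²·σ²_A + 2ab·covariance of W and Y + 2ac·covariance of W and A + 2bc·covariance of Y and A, with a = 5, b = -1.85, c = -2.2.
= 525 + 17.1125 + 216.348 + (-74) + (-264) + 53.724
= 474.1845.

σ²_M = 474.1845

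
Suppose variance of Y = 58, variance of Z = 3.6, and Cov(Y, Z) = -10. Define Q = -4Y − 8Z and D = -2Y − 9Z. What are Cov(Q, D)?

By bilinearity, Cov(Q, D) = ac·variance of Y + bd·variance of Z + (ad+bc)·Cov(Y, Z), with a=-4, b=-8, c=-2, d=-9.
ac·variance of Y = (-4)·(-2)·58 = 464
bd·variance of Z = (-8)·(-9)·3.6 = 259.2
(ad+bc)·Cov(Y, Z) = (52)·(-10) = -520
Cov(Q, D) = 464 + 259.2 + (-520) = 203.2.

Cov(Q, D) = 203.2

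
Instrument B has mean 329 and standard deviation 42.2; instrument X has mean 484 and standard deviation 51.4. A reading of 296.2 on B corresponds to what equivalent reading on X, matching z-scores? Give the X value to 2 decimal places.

z = (296.2 − 329)/42.2 ≈ -0.7773.
X = 484 + z·51.4 = 484 + (296.2 − 329)·51.4/42.2 ≈ 444.05.

X = 444.05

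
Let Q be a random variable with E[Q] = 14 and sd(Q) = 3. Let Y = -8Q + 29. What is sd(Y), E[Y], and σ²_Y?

Y = -8Q + 29 is linear with a = -8, b = 29.
sd(Y) = |a|·sd(Q) = |-8|·3 = 24.
E[Y] = a·E[Q] + b = (-8)·14 + 29 = -83.
σ²_Q = 3² = 9.
σ²_Y = a²·σ²_Q = (-8)²·9 = 576 (the additive constant 29 does not affect variance).

sd(Y) = 24, E[Y] = -83, σ²_Y = 576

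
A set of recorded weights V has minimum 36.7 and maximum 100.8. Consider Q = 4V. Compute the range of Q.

Range of V = 100.8 − 36.7 = 64.1.
Range(Q) = |a|·Range(V) = |4|·64.1 = 256.4.

Range(Q) = 256.4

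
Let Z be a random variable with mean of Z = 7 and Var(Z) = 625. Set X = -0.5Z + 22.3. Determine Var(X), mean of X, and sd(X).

X = -0.5Z + 22.3 is linear with a = -0.5, b = 22.3.
Var(X) = a²·Var(Z) = (-0.5)²·625 = 156.25 (the additive constant 22.3 does not affect variance).
mean of X = a·mean of Z + b = (-0.5)·7 + 22.3 = 18.8.
sd(Z) = √625 = 25.
sd(X) = |a|·sd(Z) = |-0.5|·25 = 12.5.

Var(X) = 156.25, mean of X = 18.8, sd(X) = 12.5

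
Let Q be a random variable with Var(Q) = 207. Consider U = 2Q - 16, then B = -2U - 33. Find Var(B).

Var(U) = 2²·207 = 828.
Var(B) = (-2)²·828 = 3312.

Var(B) = 3312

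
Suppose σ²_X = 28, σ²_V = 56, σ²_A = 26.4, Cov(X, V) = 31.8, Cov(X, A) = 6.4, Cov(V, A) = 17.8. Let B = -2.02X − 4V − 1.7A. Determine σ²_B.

σ²_B = 1886.4704

σ²_B = a²·σ²_X + b²·σ²_V + c²·σ²_A + 2ab·Cov(X, V) + 2ac·Cov(X, A) + 2bc·Cov(V, A), with a = -2.02, b = -4, c = -1.7.
= 114.2512 + 896 + 76.296 + 513.888 + 43.9552 + 242.08
= 1886.4704.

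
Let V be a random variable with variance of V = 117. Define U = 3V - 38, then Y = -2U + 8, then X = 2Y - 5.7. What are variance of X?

variance of U = 3²·117 = 1053.
variance of Y = (-2)²·1053 = 4212.
variance of X = 2²·4212 = 16848.

variance of X = 16848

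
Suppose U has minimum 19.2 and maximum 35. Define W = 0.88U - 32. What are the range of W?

Range of U = 35 − 19.2 = 15.8.
Range(W) = |a|·Range(U) = |0.88|·15.8 = 13.904.

Range(W) = 13.904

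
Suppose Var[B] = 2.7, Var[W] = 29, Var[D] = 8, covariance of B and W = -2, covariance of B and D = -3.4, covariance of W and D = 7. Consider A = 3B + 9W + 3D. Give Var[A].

Var[A] = a²·Var[B] + b²·Var[W] + c²·Var[D] + 2ab·covariance of B and W + 2ac·covariance of B and D + 2bc·covariance of W and D, with a = 3, b = 9, c = 3.
= 24.3 + 2349 + 72 + (-108) + (-61.2) + 378
= 2654.1.

Var[A] = 2654.1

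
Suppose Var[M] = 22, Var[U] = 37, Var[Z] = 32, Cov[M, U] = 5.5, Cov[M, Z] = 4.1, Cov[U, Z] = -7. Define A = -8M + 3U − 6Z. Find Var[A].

Var[A] = 3274.6

Var[A] = a²·Var[M] + b²·Var[U] + c²·Var[Z] + 2ab·Cov[M, U] + 2ac·Cov[M, Z] + 2bc·Cov[U, Z], with a = -8, b = 3, c = -6.
= 1408 + 333 + 1152 + (-264) + 393.6 + 252
= 3274.6.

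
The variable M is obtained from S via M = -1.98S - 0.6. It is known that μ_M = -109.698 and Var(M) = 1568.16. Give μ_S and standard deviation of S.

μ_S = 55.1, standard deviation of S = 20

From M = -1.98S - 0.6: μ_M = a·μ_S + b, so μ_S = (μ_M − b)/a = (-109.698 − (-0.6))/(-1.98) = 55.1.
standard deviation of M = √1568.16 = 39.6.
standard deviation of M = |a|·standard deviation of S, so standard deviation of S = 39.6/|-1.98| = 20.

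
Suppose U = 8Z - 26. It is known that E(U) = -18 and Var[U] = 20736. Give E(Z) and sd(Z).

E(Z) = 1, sd(Z) = 18

From U = 8Z - 26: E(U) = a·E(Z) + b, so E(Z) = (E(U) − b)/a = (-18 − (-26))/8 = 1.
sd(U) = √20736 = 144.
sd(U) = |a|·sd(Z), so sd(Z) = 144/|8| = 18.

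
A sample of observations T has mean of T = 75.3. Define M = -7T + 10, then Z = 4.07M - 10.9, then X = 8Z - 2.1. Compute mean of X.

mean of X = -16926.076

mean of M = (-7)·75.3 + 10 = -517.1.
mean of Z = 4.07·(-517.1) + (-10.9) = -2115.497.
mean of X = 8·(-2115.497) + (-2.1) = -16926.076.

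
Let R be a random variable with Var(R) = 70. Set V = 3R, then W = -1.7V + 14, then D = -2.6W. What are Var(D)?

Var(V) = 3²·70 = 630.
Var(W) = (-1.7)²·630 = 1820.7.
Var(D) = (-2.6)²·1820.7 = 12307.932.

Var(D) = 12307.932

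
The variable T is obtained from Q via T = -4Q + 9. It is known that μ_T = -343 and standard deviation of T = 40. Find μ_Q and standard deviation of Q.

μ_Q = 88, standard deviation of Q = 10

From T = -4Q + 9: μ_T = a·μ_Q + b, so μ_Q = (μ_T − b)/a = (-343 − 9)/(-4) = 88.
standard deviation of T = |a|·standard deviation of Q, so standard deviation of Q = 40/|-4| = 10.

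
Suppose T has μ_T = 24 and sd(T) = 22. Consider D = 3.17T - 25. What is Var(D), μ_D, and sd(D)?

D = 3.17T - 25 is linear with a = 3.17, b = -25.
Var(T) = 22² = 484.
Var(D) = a²·Var(T) = 3.17²·484 = 4863.6676 (the additive constant -25 does not affect variance).
μ_D = a·μ_T + b = 3.17·24 + (-25) = 51.08.
sd(D) = |a|·sd(T) = |3.17|·22 = 69.74.

Var(D) = 4863.6676, μ_D = 51.08, sd(D) = 69.74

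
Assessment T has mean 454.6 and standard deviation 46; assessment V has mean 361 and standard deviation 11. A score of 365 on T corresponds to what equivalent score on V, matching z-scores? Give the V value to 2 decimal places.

V = 339.57

z = (365 − 454.6)/46 ≈ -1.9478.
V = 361 + z·11 = 361 + (365 − 454.6)·11/46 ≈ 339.57.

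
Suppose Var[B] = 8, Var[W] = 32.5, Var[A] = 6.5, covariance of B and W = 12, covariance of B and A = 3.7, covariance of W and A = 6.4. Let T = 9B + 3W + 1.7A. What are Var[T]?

Var[T] = a²·Var[B] + b²·Var[W] + c²·Var[A] + 2ab·covariance of B and W + 2ac·covariance of B and A + 2bc·covariance of W and A, with a = 9, b = 3, c = 1.7.
= 648 + 292.5 + 18.785 + 648 + 113.22 + 65.28
= 1785.785.

Var[T] = 1785.785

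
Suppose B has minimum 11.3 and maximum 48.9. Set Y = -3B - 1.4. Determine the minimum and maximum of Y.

a = -3 < 0, so order reverses: min(Y) = a·max(B)+b = (-3)·48.9 + (-1.4) = -148.1; max(Y) = a·min(B)+b = (-3)·11.3 + (-1.4) = -35.3.

min(Y) = -148.1, max(Y) = -35.3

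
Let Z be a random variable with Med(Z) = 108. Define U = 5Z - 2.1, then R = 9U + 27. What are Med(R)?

Med(R) = 4868.1

Med(U) = 5·108 + (-2.1) = 537.9.
Med(R) = 9·537.9 + 27 = 4868.1.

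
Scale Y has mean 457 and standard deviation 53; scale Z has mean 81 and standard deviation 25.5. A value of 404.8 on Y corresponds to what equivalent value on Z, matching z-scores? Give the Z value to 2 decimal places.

z = (404.8 − 457)/53 ≈ -0.9849.
Z = 81 + z·25.5 = 81 + (404.8 − 457)·25.5/53 ≈ 55.88.

Z = 55.88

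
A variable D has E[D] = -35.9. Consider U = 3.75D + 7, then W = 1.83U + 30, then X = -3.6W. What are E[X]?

E[X] = 732.7935

E[U] = 3.75·(-35.9) + 7 = -127.625.
E[W] = 1.83·(-127.625) + 30 = -203.55375.
E[X] = (-3.6)·(-203.55375) = 732.7935.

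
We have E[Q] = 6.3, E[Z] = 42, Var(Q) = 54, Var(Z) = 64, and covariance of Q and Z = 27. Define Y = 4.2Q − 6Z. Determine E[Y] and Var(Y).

E[Y] = -225.54, Var(Y) = 1895.76

E[Y] = 4.2·E[Q] + (-6)·E[Z] = 4.2·6.3 + (-6)·42 = -225.54.
Var(Y) = a²·Var(Q) + b²·Var(Z) + 2ab·covariance of Q and Z with a = 4.2, b = -6.
= 4.2²·54 + (-6)²·64 + 2·4.2·(-6)·27
= 952.56 + 2304 + (-1360.8) = 1895.76.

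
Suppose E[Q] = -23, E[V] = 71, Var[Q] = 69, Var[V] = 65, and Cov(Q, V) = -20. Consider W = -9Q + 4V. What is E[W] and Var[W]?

E[W] = (-9)·E[Q] + 4·E[V] = (-9)·(-23) + 4·71 = 491.
Var[W] = a²·Var[Q] + b²·Var[V] + 2ab·Cov(Q, V) with a = -9, b = 4.
= (-9)²·69 + 4²·65 + 2·(-9)·4·(-20)
= 5589 + 1040 + 1440 = 8069.

E[W] = 491, Var[W] = 8069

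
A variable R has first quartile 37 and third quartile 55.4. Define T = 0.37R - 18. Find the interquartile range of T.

IQR(T) = 6.808

IQR of R = Q3 − Q1 = 55.4 − 37 = 18.4.
Under T = aR + b, IQR(T) = |a|·IQR(R) = |0.37|·18.4 = 6.808 (shifts cancel; spread scales by |a|).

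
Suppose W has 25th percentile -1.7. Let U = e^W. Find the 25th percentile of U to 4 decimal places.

25th percentile of U = 0.1827

e^W is increasing, so P_{25}(U) = g(P_{25}(W)) ≈ 0.1827.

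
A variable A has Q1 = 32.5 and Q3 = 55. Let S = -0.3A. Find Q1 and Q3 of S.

Q1(S) = -16.5, Q3(S) = -9.75

a = -0.3 < 0 reverses order: Q1(S) comes from Q3(A), Q3(S) from Q1(A).
Q1(S) = (-0.3)·55 = -16.5; Q3(S) = (-0.3)·32.5 = -9.75.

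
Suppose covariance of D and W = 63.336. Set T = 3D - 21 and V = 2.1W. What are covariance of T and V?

covariance of T and V = 399.0168

covariance of T and V = a·c·covariance of D and W = 3·2.1·63.336 = 399.0168. Additive constants drop out.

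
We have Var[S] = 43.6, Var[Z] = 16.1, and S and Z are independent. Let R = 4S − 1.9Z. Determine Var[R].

Var[R] = a²·Var[S] + b²·Var[Z] + 2ab·Cov(S, Z) with a = 4, b = -1.9.
Independence gives Cov(S, Z) = 0.
= 4²·43.6 + (-1.9)²·16.1 + 2·4·(-1.9)·0
= 697.6 + 58.121 + 0 = 755.721.

Var[R] = 755.721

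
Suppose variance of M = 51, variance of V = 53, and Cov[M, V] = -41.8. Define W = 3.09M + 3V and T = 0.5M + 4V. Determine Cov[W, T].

By bilinearity, Cov[W, T] = ac·variance of M + bd·variance of V + (ad+bc)·Cov[M, V], with a=3.09, b=3, c=0.5, d=4.
ac·variance of M = 3.09·0.5·51 = 78.795
bd·variance of V = 3·4·53 = 636
(ad+bc)·Cov[M, V] = (13.86)·(-41.8) = -579.348
Cov[W, T] = 78.795 + 636 + (-579.348) = 135.447.

Cov[W, T] = 135.447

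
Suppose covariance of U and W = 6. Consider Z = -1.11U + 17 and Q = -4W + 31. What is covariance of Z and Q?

covariance of Z and Q = 26.64

covariance of Z and Q = a·c·covariance of U and W = (-1.11)·(-4)·6 = 26.64. Additive constants drop out.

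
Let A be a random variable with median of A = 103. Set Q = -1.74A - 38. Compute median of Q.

median of Q = -217.22

A linear map preserves order up to sign, so median of Q = a·median of A + b = (-1.74)·103 + (-38) = -217.22.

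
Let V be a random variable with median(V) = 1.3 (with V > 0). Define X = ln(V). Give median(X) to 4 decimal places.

ln(V) is monotone on this domain, so median(X) = ln(1.3) ≈ 0.2624.

median(X) = 0.2624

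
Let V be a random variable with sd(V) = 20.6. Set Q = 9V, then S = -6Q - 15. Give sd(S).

sd(S) = 1112.4

sd(Q) = |9|·20.6 = 185.4.
sd(S) = |-6|·185.4 = 1112.4.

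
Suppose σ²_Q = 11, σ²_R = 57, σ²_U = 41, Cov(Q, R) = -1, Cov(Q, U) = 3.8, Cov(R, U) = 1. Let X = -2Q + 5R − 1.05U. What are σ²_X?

σ²_X = 1539.6625

σ²_X = a²·σ²_Q + b²·σ²_R + c²·σ²_U + 2ab·Cov(Q, R) + 2ac·Cov(Q, U) + 2bc·Cov(R, U), with a = -2, b = 5, c = -1.05.
= 44 + 1425 + 45.2025 + 20 + 15.96 + (-10.5)
= 1539.6625.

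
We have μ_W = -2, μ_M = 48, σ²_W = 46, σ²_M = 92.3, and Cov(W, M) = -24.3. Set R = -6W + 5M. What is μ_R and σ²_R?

μ_R = (-6)·μ_W + 5·μ_M = (-6)·(-2) + 5·48 = 252.
σ²_R = a²·σ²_W + b²·σ²_M + 2ab·Cov(W, M) with a = -6, b = 5.
= (-6)²·46 + 5²·92.3 + 2·(-6)·5·(-24.3)
= 1656 + 2307.5 + 1458 = 5421.5.

μ_R = 252, σ²_R = 5421.5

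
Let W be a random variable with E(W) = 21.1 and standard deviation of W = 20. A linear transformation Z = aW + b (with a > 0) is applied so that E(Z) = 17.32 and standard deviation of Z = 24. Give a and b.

standard deviation of Z = a·standard deviation of W (a > 0), so a = 24/20 = 1.2.
E(Z) = a·E(W) + b, so b = 17.32 − 1.2·21.1 = -8.

a = 1.2, b = -8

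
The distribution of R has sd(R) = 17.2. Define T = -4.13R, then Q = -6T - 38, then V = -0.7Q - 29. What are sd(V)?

sd(V) = 298.3512

sd(T) = |-4.13|·17.2 = 71.036.
sd(Q) = |-6|·71.036 = 426.216.
sd(V) = |-0.7|·426.216 = 298.3512.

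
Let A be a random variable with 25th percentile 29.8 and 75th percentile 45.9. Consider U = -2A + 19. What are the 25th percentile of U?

25th percentile of U = -72.8

Since a = -2 < 0 the transformation is decreasing, reversing order: the 25th percentile of U corresponds to the 75th percentile of A.
So P_{25}(U) = a·P_{75}(A) + b = (-2)·45.9 + 19 = -72.8.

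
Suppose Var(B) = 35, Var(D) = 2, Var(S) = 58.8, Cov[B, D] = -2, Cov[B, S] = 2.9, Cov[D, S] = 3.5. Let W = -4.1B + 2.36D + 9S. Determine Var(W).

Var(W) = 5335.6532

Var(W) = a²·Var(B) + b²·Var(D) + c²·Var(S) + 2ab·Cov[B, D] + 2ac·Cov[B, S] + 2bc·Cov[D, S], with a = -4.1, b = 2.36, c = 9.
= 588.35 + 11.1392 + 4762.8 + 38.704 + (-214.02) + 148.68
= 5335.6532.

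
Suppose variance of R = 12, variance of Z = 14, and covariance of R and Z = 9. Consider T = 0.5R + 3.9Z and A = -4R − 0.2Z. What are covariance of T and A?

covariance of T and A = -176.22

By bilinearity, covariance of T and A = ac·variance of R + bd·variance of Z + (ad+bc)·covariance of R and Z, with a=0.5, b=3.9, c=-4, d=-0.2.
ac·variance of R = 0.5·(-4)·12 = -24
bd·variance of Z = 3.9·(-0.2)·14 = -10.92
(ad+bc)·covariance of R and Z = (-15.7)·9 = -141.3
covariance of T and A = -24 + (-10.92) + (-141.3) = -176.22.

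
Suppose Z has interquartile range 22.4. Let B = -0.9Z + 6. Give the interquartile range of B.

Under B = aZ + b, IQR(B) = |a|·IQR(Z) = |-0.9|·22.4 = 20.16 (shifts cancel; spread scales by |a|).

IQR(B) = 20.16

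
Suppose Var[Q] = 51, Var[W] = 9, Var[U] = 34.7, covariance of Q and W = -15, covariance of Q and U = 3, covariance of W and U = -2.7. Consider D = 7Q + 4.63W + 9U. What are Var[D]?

Var[D] = a²·Var[Q] + b²·Var[W] + c²·Var[U] + 2ab·covariance of Q and W + 2ac·covariance of Q and U + 2bc·covariance of W and U, with a = 7, b = 4.63, c = 9.
= 2499 + 192.9321 + 2810.7 + (-972.3) + 378 + (-225.018)
= 4683.3141.

Var[D] = 4683.3141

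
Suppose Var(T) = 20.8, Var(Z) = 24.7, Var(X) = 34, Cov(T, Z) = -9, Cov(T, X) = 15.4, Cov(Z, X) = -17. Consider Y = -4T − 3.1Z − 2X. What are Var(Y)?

Var(Y) = 518.567

Var(Y) = a²·Var(T) + b²·Var(Z) + c²·Var(X) + 2ab·Cov(T, Z) + 2ac·Cov(T, X) + 2bc·Cov(Z, X), with a = -4, b = -3.1, c = -2.
= 332.8 + 237.367 + 136 + (-223.2) + 246.4 + (-210.8)
= 518.567.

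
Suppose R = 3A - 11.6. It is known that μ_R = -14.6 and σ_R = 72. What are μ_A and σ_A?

μ_A = -1, σ_A = 24

From R = 3A - 11.6: μ_R = a·μ_A + b, so μ_A = (μ_R − b)/a = (-14.6 − (-11.6))/3 = -1.
σ_R = |a|·σ_A, so σ_A = 72/|3| = 24.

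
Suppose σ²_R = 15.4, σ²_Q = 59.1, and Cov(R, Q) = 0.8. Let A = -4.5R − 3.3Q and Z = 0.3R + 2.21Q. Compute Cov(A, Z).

By bilinearity, Cov(A, Z) = ac·σ²_R + bd·σ²_Q + (ad+bc)·Cov(R, Q), with a=-4.5, b=-3.3, c=0.3, d=2.21.
ac·σ²_R = (-4.5)·0.3·15.4 = -20.79
bd·σ²_Q = (-3.3)·2.21·59.1 = -431.0163
(ad+bc)·Cov(R, Q) = (-10.935)·0.8 = -8.748
Cov(A, Z) = -20.79 + (-431.0163) + (-8.748) = -460.5543.

Cov(A, Z) = -460.5543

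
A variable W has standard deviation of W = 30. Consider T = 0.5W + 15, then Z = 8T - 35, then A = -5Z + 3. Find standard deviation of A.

standard deviation of T = |0.5|·30 = 15.
standard deviation of Z = |8|·15 = 120.
standard deviation of A = |-5|·120 = 600.

standard deviation of A = 600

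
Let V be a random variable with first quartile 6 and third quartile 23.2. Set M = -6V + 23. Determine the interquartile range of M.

IQR(M) = 103.2

IQR of V = Q3 − Q1 = 23.2 − 6 = 17.2.
Under M = aV + b, IQR(M) = |a|·IQR(V) = |-6|·17.2 = 103.2 (shifts cancel; spread scales by |a|).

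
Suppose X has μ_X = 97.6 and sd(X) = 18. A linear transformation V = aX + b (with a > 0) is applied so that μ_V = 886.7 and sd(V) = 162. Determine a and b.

sd(V) = a·sd(X) (a > 0), so a = 162/18 = 9.
μ_V = a·μ_X + b, so b = 886.7 − 9·97.6 = 8.3.

a = 9, b = 8.3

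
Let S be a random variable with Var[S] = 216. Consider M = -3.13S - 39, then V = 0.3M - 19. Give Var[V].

Var[V] = 190.451736

Var[M] = (-3.13)²·216 = 2116.1304.
Var[V] = 0.3²·2116.1304 = 190.451736.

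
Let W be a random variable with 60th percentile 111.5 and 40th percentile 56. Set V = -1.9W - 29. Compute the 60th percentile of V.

Since a = -1.9 < 0 the transformation is decreasing, reversing order: the 60th percentile of V corresponds to the 40th percentile of W.
So P_{60}(V) = a·P_{40}(W) + b = (-1.9)·56 + (-29) = -135.4.

60th percentile of V = -135.4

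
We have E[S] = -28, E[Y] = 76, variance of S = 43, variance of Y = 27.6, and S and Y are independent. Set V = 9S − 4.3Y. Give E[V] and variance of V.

E[V] = 9·E[S] + (-4.3)·E[Y] = 9·(-28) + (-4.3)·76 = -578.8.
variance of V = a²·variance of S + b²·variance of Y + 2ab·Cov(S, Y) with a = 9, b = -4.3.
Independence gives Cov(S, Y) = 0.
= 9²·43 + (-4.3)²·27.6 + 2·9·(-4.3)·0
= 3483 + 510.324 + 0 = 3993.324.

E[V] = -578.8, variance of V = 3993.324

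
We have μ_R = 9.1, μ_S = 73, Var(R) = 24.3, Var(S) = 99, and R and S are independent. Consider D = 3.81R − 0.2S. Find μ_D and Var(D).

μ_D = 3.81·μ_R + (-0.2)·μ_S = 3.81·9.1 + (-0.2)·73 = 20.071.
Var(D) = a²·Var(R) + b²·Var(S) + 2ab·Cov(R, S) with a = 3.81, b = -0.2.
Independence gives Cov(R, S) = 0.
= 3.81²·24.3 + (-0.2)²·99 + 2·3.81·(-0.2)·0
= 352.74123 + 3.96 + 0 = 356.70123.

μ_D = 20.071, Var(D) = 356.70123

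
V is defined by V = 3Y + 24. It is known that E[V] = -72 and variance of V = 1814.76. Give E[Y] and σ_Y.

From V = 3Y + 24: E[V] = a·E[Y] + b, so E[Y] = (E[V] − b)/a = (-72 − 24)/3 = -32.
σ_V = √1814.76 = 42.6.
σ_V = |a|·σ_Y, so σ_Y = 42.6/|3| = 14.2.

E[Y] = -32, σ_Y = 14.2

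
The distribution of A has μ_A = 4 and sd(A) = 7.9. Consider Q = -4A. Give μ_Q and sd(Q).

μ_Q = -16, sd(Q) = 31.6

Q = -4A is linear with a = -4, b = 0.
μ_Q = a·μ_A + b = (-4)·4 = -16.
sd(Q) = |a|·sd(A) = |-4|·7.9 = 31.6.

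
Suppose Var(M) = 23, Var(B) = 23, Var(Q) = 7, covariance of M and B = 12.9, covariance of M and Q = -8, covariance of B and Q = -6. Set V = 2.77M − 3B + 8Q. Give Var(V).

Var(V) = 550.5187

Var(V) = a²·Var(M) + b²·Var(B) + c²·Var(Q) + 2ab·covariance of M and B + 2ac·covariance of M and Q + 2bc·covariance of B and Q, with a = 2.77, b = -3, c = 8.
= 176.4767 + 207 + 448 + (-214.398) + (-354.56) + 288
= 550.5187.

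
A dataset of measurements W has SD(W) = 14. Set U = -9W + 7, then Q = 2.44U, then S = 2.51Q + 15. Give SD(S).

SD(U) = |-9|·14 = 126.
SD(Q) = |2.44|·126 = 307.44.
SD(S) = |2.51|·307.44 = 771.6744.

SD(S) = 771.6744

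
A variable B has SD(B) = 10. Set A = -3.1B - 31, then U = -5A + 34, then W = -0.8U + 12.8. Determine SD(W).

SD(A) = |-3.1|·10 = 31.
SD(U) = |-5|·31 = 155.
SD(W) = |-0.8|·155 = 124.

SD(W) = 124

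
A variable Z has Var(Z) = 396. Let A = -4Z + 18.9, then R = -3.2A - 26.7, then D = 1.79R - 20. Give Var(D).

Var(D) = 207884.058624

Var(A) = (-4)²·396 = 6336.
Var(R) = (-3.2)²·6336 = 64880.64.
Var(D) = 1.79²·64880.64 = 207884.058624.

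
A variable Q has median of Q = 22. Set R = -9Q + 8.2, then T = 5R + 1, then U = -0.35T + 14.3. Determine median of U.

median of U = 346.1

median of R = (-9)·22 + 8.2 = -189.8.
median of T = 5·(-189.8) + 1 = -948.
median of U = (-0.35)·(-948) + 14.3 = 346.1.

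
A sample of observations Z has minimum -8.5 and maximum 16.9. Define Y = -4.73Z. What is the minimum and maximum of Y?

a = -4.73 < 0, so order reverses: min(Y) = a·max(Z)+b = (-4.73)·16.9 = -79.937; max(Y) = a·min(Z)+b = (-4.73)·(-8.5) = 40.205.

min(Y) = -79.937, max(Y) = 40.205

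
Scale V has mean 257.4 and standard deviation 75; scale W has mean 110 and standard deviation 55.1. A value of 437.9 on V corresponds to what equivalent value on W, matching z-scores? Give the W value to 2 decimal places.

W = 242.61

z = (437.9 − 257.4)/75 ≈ 2.4067.
W = 110 + z·55.1 = 110 + (437.9 − 257.4)·55.1/75 ≈ 242.61.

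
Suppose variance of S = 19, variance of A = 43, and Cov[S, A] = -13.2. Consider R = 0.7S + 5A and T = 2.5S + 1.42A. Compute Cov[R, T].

Cov[R, T] = 160.4292

By bilinearity, Cov[R, T] = ac·variance of S + bd·variance of A + (ad+bc)·Cov[S, A], with a=0.7, b=5, c=2.5, d=1.42.
ac·variance of S = 0.7·2.5·19 = 33.25
bd·variance of A = 5·1.42·43 = 305.3
(ad+bc)·Cov[S, A] = (13.494)·(-13.2) = -178.1208
Cov[R, T] = 33.25 + 305.3 + (-178.1208) = 160.4292.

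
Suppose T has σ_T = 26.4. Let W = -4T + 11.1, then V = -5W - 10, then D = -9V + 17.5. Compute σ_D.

σ_D = 4752

σ_W = |-4|·26.4 = 105.6.
σ_V = |-5|·105.6 = 528.
σ_D = |-9|·528 = 4752.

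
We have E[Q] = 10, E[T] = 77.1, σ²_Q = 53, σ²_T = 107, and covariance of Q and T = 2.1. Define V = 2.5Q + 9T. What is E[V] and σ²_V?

E[V] = 718.9, σ²_V = 9092.75

E[V] = 2.5·E[Q] + 9·E[T] = 2.5·10 + 9·77.1 = 718.9.
σ²_V = a²·σ²_Q + b²·σ²_T + 2ab·covariance of Q and T with a = 2.5, b = 9.
= 2.5²·53 + 9²·107 + 2·2.5·9·2.1
= 331.25 + 8667 + 94.5 = 9092.75.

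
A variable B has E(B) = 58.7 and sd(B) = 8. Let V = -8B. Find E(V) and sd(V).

V = -8B is linear with a = -8, b = 0.
E(V) = a·E(B) + b = (-8)·58.7 = -469.6.
sd(V) = |a|·sd(B) = |-8|·8 = 64.

E(V) = -469.6, sd(V) = 64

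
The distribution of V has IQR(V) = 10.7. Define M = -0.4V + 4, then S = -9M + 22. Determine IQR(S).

IQR(S) = 38.52

IQR(M) = |-0.4|·10.7 = 4.28.
IQR(S) = |-9|·4.28 = 38.52.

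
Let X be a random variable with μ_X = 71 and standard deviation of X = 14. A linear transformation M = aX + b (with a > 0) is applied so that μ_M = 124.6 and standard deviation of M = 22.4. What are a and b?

a = 1.6, b = 11

standard deviation of M = a·standard deviation of X (a > 0), so a = 22.4/14 = 1.6.
μ_M = a·μ_X + b, so b = 124.6 − 1.6·71 = 11.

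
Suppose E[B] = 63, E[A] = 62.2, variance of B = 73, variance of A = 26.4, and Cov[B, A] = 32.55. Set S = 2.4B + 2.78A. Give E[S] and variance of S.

E[S] = 2.4·E[B] + 2.78·E[A] = 2.4·63 + 2.78·62.2 = 324.116.
variance of S = a²·variance of B + b²·variance of A + 2ab·Cov[B, A] with a = 2.4, b = 2.78.
= 2.4²·73 + 2.78²·26.4 + 2·2.4·2.78·32.55
= 420.48 + 204.02976 + 434.3472 = 1058.85696.

E[S] = 324.116, variance of S = 1058.85696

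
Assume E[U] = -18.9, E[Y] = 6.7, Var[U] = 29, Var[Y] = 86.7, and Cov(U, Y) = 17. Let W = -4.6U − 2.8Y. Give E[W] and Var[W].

E[W] = 68.18, Var[W] = 1731.288

E[W] = (-4.6)·E[U] + (-2.8)·E[Y] = (-4.6)·(-18.9) + (-2.8)·6.7 = 68.18.
Var[W] = a²·Var[U] + b²·Var[Y] + 2ab·Cov(U, Y) with a = -4.6, b = -2.8.
= (-4.6)²·29 + (-2.8)²·86.7 + 2·(-4.6)·(-2.8)·17
= 613.64 + 679.728 + 437.92 = 1731.288.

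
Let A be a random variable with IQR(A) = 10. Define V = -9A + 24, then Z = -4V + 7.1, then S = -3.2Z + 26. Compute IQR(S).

IQR(V) = |-9|·10 = 90.
IQR(Z) = |-4|·90 = 360.
IQR(S) = |-3.2|·360 = 1152.

IQR(S) = 1152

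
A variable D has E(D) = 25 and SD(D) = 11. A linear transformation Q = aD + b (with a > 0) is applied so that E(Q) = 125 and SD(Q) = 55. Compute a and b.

a = 5, b = 0

SD(Q) = a·SD(D) (a > 0), so a = 55/11 = 5.
E(Q) = a·E(D) + b, so b = 125 − 5·25 = 0.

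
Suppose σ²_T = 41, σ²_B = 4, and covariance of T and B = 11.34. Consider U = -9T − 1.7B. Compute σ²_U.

σ²_U = 3679.564

σ²_U = a²·σ²_T + b²·σ²_B + 2ab·covariance of T and B with a = -9, b = -1.7.
= (-9)²·41 + (-1.7)²·4 + 2·(-9)·(-1.7)·11.34
= 3321 + 11.56 + 347.004 = 3679.564.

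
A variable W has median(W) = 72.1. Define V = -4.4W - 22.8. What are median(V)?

A linear map preserves order up to sign, so median(V) = a·median(W) + b = (-4.4)·72.1 + (-22.8) = -340.04.

median(V) = -340.04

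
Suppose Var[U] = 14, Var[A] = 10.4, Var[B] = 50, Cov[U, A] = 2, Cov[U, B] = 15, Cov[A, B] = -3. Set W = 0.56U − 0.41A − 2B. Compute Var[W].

Var[W] = 166.70024

Var[W] = a²·Var[U] + b²·Var[A] + c²·Var[B] + 2ab·Cov[U, A] + 2ac·Cov[U, B] + 2bc·Cov[A, B], with a = 0.56, b = -0.41, c = -2.
= 4.3904 + 1.74824 + 200 + (-0.9184) + (-33.6) + (-4.92)
= 166.70024.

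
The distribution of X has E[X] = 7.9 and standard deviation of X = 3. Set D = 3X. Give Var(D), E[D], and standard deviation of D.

Var(D) = 81, E[D] = 23.7, standard deviation of D = 9

D = 3X is linear with a = 3, b = 0.
Var(X) = 3² = 9.
Var(D) = a²·Var(X) = 3²·9 = 81.
E[D] = a·E[X] + b = 3·7.9 = 23.7.
standard deviation of D = |a|·standard deviation of X = |3|·3 = 9.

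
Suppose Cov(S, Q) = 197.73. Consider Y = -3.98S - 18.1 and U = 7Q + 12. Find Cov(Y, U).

Cov(Y, U) = -5508.7578

Cov(Y, U) = a·c·Cov(S, Q) = (-3.98)·7·197.73 = -5508.7578. Additive constants drop out.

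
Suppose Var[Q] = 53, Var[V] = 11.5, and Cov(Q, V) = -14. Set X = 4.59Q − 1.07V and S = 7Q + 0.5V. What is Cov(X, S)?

Cov(X, S) = 1769.4675

By bilinearity, Cov(X, S) = ac·Var[Q] + bd·Var[V] + (ad+bc)·Cov(Q, V), with a=4.59, b=-1.07, c=7, d=0.5.
ac·Var[Q] = 4.59·7·53 = 1702.89
bd·Var[V] = (-1.07)·0.5·11.5 = -6.1525
(ad+bc)·Cov(Q, V) = (-5.195)·(-14) = 72.73
Cov(X, S) = 1702.89 + (-6.1525) + 72.73 = 1769.4675.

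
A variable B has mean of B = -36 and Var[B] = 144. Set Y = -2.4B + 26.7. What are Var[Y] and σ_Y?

Var[Y] = 829.44, σ_Y = 28.8

Y = -2.4B + 26.7 is linear with a = -2.4, b = 26.7.
Var[Y] = a²·Var[B] = (-2.4)²·144 = 829.44 (the additive constant 26.7 does not affect variance).
σ_B = √144 = 12.
σ_Y = |a|·σ_B = |-2.4|·12 = 28.8.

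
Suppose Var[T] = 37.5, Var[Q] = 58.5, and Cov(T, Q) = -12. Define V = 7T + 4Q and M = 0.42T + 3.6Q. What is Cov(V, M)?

By bilinearity, Cov(V, M) = ac·Var[T] + bd·Var[Q] + (ad+bc)·Cov(T, Q), with a=7, b=4, c=0.42, d=3.6.
ac·Var[T] = 7·0.42·37.5 = 110.25
bd·Var[Q] = 4·3.6·58.5 = 842.4
(ad+bc)·Cov(T, Q) = (26.88)·(-12) = -322.56
Cov(V, M) = 110.25 + 842.4 + (-322.56) = 630.09.

Cov(V, M) = 630.09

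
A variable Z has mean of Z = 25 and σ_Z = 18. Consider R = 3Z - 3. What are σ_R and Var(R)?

R = 3Z - 3 is linear with a = 3, b = -3.
σ_R = |a|·σ_Z = |3|·18 = 54.
Var(Z) = 18² = 324.
Var(R) = a²·Var(Z) = 3²·324 = 2916 (the additive constant -3 does not affect variance).

σ_R = 54, Var(R) = 2916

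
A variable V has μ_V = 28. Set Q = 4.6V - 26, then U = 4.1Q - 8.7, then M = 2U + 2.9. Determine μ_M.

μ_M = 828.46

μ_Q = 4.6·28 + (-26) = 102.8.
μ_U = 4.1·102.8 + (-8.7) = 412.78.
μ_M = 2·412.78 + 2.9 = 828.46.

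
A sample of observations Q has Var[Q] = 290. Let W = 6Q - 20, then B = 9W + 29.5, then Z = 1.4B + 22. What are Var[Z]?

Var[W] = 6²·290 = 10440.
Var[B] = 9²·10440 = 845640.
Var[Z] = 1.4²·845640 = 1657454.4.

Var[Z] = 1657454.4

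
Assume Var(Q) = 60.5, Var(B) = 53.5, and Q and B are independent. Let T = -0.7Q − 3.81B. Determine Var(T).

Var(T) = 806.25635

Var(T) = a²·Var(Q) + b²·Var(B) + 2ab·covariance of Q and B with a = -0.7, b = -3.81.
Independence gives covariance of Q and B = 0.
= (-0.7)²·60.5 + (-3.81)²·53.5 + 2·(-0.7)·(-3.81)·0
= 29.645 + 776.61135 + 0 = 806.25635.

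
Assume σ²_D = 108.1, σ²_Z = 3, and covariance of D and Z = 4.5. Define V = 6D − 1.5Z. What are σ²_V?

σ²_V = a²·σ²_D + b²·σ²_Z + 2ab·covariance of D and Z with a = 6, b = -1.5.
= 6²·108.1 + (-1.5)²·3 + 2·6·(-1.5)·4.5
= 3891.6 + 6.75 + (-81) = 3817.35.

σ²_V = 3817.35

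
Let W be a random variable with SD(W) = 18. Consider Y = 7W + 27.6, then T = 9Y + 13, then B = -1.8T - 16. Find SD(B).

SD(B) = 2041.2

SD(Y) = |7|·18 = 126.
SD(T) = |9|·126 = 1134.
SD(B) = |-1.8|·1134 = 2041.2.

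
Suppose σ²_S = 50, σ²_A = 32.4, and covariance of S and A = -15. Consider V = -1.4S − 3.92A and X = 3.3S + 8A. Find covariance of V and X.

By bilinearity, covariance of V and X = ac·σ²_S + bd·σ²_A + (ad+bc)·covariance of S and A, with a=-1.4, b=-3.92, c=3.3, d=8.
ac·σ²_S = (-1.4)·3.3·50 = -231
bd·σ²_A = (-3.92)·8·32.4 = -1016.064
(ad+bc)·covariance of S and A = (-24.136)·(-15) = 362.04
covariance of V and X = -231 + (-1016.064) + 362.04 = -885.024.

covariance of V and X = -885.024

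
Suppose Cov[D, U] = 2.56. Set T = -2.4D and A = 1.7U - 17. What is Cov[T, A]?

Cov[T, A] = a·c·Cov[D, U] = (-2.4)·1.7·2.56 = -10.4448. Additive constants drop out.

Cov[T, A] = -10.4448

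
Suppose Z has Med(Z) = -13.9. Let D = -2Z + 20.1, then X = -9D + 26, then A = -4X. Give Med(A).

Med(D) = (-2)·(-13.9) + 20.1 = 47.9.
Med(X) = (-9)·47.9 + 26 = -405.1.
Med(A) = (-4)·(-405.1) = 1620.4.

Med(A) = 1620.4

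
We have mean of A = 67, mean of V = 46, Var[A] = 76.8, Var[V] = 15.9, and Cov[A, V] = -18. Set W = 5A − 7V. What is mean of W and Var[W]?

mean of W = 13, Var[W] = 3959.1

mean of W = 5·mean of A + (-7)·mean of V = 5·67 + (-7)·46 = 13.
Var[W] = a²·Var[A] + b²·Var[V] + 2ab·Cov[A, V] with a = 5, b = -7.
= 5²·76.8 + (-7)²·15.9 + 2·5·(-7)·(-18)
= 1920 + 779.1 + 1260 = 3959.1.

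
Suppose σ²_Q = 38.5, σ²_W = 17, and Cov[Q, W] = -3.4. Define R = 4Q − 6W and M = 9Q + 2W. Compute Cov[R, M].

By bilinearity, Cov[R, M] = ac·σ²_Q + bd·σ²_W + (ad+bc)·Cov[Q, W], with a=4, b=-6, c=9, d=2.
ac·σ²_Q = 4·9·38.5 = 1386
bd·σ²_W = (-6)·2·17 = -204
(ad+bc)·Cov[Q, W] = (-46)·(-3.4) = 156.4
Cov[R, M] = 1386 + (-204) + 156.4 = 1338.4.

Cov[R, M] = 1338.4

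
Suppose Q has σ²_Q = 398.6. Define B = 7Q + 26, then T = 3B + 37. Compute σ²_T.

σ²_B = 7²·398.6 = 19531.4.
σ²_T = 3²·19531.4 = 175782.6.

σ²_T = 175782.6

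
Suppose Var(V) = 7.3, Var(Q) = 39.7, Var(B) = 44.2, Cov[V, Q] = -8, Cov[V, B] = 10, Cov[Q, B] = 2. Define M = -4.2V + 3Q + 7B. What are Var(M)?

Var(M) = 2349.472

Var(M) = a²·Var(V) + b²·Var(Q) + c²·Var(B) + 2ab·Cov[V, Q] + 2ac·Cov[V, B] + 2bc·Cov[Q, B], with a = -4.2, b = 3, c = 7.
= 128.772 + 357.3 + 2165.8 + 201.6 + (-588) + 84
= 2349.472.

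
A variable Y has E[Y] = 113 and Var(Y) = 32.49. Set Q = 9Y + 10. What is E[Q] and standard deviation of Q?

E[Q] = 1027, standard deviation of Q = 51.3

Q = 9Y + 10 is linear with a = 9, b = 10.
E[Q] = a·E[Y] + b = 9·113 + 10 = 1027.
standard deviation of Y = √32.49 = 5.7.
standard deviation of Q = |a|·standard deviation of Y = |9|·5.7 = 51.3.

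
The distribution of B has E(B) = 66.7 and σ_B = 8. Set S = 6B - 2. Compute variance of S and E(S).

S = 6B - 2 is linear with a = 6, b = -2.
variance of B = 8² = 64.
variance of S = a²·variance of B = 6²·64 = 2304 (the additive constant -2 does not affect variance).
E(S) = a·E(B) + b = 6·66.7 + (-2) = 398.2.

variance of S = 2304, E(S) = 398.2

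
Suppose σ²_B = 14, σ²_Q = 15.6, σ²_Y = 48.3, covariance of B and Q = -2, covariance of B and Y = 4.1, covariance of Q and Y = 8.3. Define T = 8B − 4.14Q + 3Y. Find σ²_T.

σ²_T = 1721.18576

σ²_T = a²·σ²_B + b²·σ²_Q + c²·σ²_Y + 2ab·covariance of B and Q + 2ac·covariance of B and Y + 2bc·covariance of Q and Y, with a = 8, b = -4.14, c = 3.
= 896 + 267.37776 + 434.7 + 132.48 + 196.8 + (-206.172)
= 1721.18576.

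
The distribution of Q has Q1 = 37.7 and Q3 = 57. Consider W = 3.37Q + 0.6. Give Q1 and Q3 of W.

a = 3.37 > 0: Q1(W) = a·Q1(Q)+b = 127.649, Q3(W) = a·Q3(Q)+b = 192.69.

Q1(W) = 127.649, Q3(W) = 192.69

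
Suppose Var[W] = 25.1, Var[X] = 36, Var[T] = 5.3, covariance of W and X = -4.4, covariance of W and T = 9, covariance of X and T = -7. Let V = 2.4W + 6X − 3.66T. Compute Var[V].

Var[V] = 1534.18068

Var[V] = a²·Var[W] + b²·Var[X] + c²·Var[T] + 2ab·covariance of W and X + 2ac·covariance of W and T + 2bc·covariance of X and T, with a = 2.4, b = 6, c = -3.66.
= 144.576 + 1296 + 70.99668 + (-126.72) + (-158.112) + 307.44
= 1534.18068.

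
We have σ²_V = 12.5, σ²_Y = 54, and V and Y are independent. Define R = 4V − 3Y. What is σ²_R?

σ²_R = a²·σ²_V + b²·σ²_Y + 2ab·Cov(V, Y) with a = 4, b = -3.
Independence gives Cov(V, Y) = 0.
= 4²·12.5 + (-3)²·54 + 2·4·(-3)·0
= 200 + 486 + 0 = 686.

σ²_R = 686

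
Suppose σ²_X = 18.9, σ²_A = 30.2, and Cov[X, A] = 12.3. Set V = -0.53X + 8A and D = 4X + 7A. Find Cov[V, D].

By bilinearity, Cov[V, D] = ac·σ²_X + bd·σ²_A + (ad+bc)·Cov[X, A], with a=-0.53, b=8, c=4, d=7.
ac·σ²_X = (-0.53)·4·18.9 = -40.068
bd·σ²_A = 8·7·30.2 = 1691.2
(ad+bc)·Cov[X, A] = (28.29)·12.3 = 347.967
Cov[V, D] = -40.068 + 1691.2 + 347.967 = 1999.099.

Cov[V, D] = 1999.099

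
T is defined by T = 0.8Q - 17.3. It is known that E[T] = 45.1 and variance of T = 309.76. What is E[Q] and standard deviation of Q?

From T = 0.8Q - 17.3: E[T] = a·E[Q] + b, so E[Q] = (E[T] − b)/a = (45.1 − (-17.3))/0.8 = 78.
standard deviation of T = √309.76 = 17.6.
standard deviation of T = |a|·standard deviation of Q, so standard deviation of Q = 17.6/|0.8| = 22.

E[Q] = 78, standard deviation of Q = 22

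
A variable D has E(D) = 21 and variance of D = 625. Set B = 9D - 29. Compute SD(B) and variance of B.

SD(B) = 225, variance of B = 50625

B = 9D - 29 is linear with a = 9, b = -29.
SD(D) = √625 = 25.
SD(B) = |a|·SD(D) = |9|·25 = 225.
variance of B = a²·variance of D = 9²·625 = 50625 (the additive constant -29 does not affect variance).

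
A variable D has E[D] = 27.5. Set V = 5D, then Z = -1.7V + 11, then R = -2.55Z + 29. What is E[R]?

E[R] = 597.0125

E[V] = 5·27.5 = 137.5.
E[Z] = (-1.7)·137.5 + 11 = -222.75.
E[R] = (-2.55)·(-222.75) + 29 = 597.0125.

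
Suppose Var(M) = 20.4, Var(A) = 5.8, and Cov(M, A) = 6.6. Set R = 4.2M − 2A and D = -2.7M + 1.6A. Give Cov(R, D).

Cov(R, D) = -169.904

By bilinearity, Cov(R, D) = ac·Var(M) + bd·Var(A) + (ad+bc)·Cov(M, A), with a=4.2, b=-2, c=-2.7, d=1.6.
ac·Var(M) = 4.2·(-2.7)·20.4 = -231.336
bd·Var(A) = (-2)·1.6·5.8 = -18.56
(ad+bc)·Cov(M, A) = (12.12)·6.6 = 79.992
Cov(R, D) = -231.336 + (-18.56) + 79.992 = -169.904.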